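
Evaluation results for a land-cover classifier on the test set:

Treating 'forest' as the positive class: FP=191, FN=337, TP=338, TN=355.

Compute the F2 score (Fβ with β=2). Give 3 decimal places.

0.523

Fβ = (1+β²)·TP / ((1+β²)·TP + β²·FN + FP), with β²=4
= 5·338 / (5·338 + 4·337 + 191) = 0.523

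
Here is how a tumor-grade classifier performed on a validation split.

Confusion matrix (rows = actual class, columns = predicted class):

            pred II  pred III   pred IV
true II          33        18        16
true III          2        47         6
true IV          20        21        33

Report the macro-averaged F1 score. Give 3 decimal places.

Per-class F1 score (2·TP/(2·TP+FP+FN)):
  II: TP=33, FP=2+20=22, FN=18+16=34 → 66/122 = 0.5410
  III: TP=47, FP=18+21=39, FN=2+6=8 → 94/141 = 0.6667
  IV: TP=33, FP=16+6=22, FN=20+21=41 → 66/129 = 0.5116
Macro-F1 score = mean = (0.5410 + 0.6667 + 0.5116) / 3 = 0.573

0.573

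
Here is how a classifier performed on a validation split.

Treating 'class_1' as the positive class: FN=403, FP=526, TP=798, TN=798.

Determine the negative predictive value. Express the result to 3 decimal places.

0.664

NPV = TN/(TN+FN) = 798/(798+403) = 0.664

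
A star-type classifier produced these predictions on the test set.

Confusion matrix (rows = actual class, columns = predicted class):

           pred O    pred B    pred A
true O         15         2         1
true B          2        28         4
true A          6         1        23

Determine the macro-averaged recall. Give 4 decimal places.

0.8078

Per-class recall (TP/(TP+FN)):
  O: TP=15, FN=2+1=3 → 15/18 = 0.83333
  B: TP=28, FN=2+4=6 → 28/34 = 0.82353
  A: TP=23, FN=6+1=7 → 23/30 = 0.76667
Macro-recall = mean = (0.83333 + 0.82353 + 0.76667) / 3 = 0.8078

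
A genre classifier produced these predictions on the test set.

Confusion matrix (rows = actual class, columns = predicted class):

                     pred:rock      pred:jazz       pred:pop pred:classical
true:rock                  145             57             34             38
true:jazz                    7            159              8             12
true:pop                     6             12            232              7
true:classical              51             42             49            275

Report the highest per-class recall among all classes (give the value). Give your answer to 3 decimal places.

0.903

Per-class recall (TP/(TP+FN)):
  rock: TP=145, FN=57+34+38=129 → 145/274 = 0.5292
  jazz: TP=159, FN=7+8+12=27 → 159/186 = 0.8548
  pop: TP=232, FN=6+12+7=25 → 232/257 = 0.9027
  classical: TP=275, FN=51+42+49=142 → 275/417 = 0.6595
Highest is class 'pop' with recall = 0.903.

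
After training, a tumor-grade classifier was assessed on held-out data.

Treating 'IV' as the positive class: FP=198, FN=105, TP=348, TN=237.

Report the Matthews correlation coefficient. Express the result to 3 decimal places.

MCC = (TP·TN − FP·FN) / √((TP+FP)(TP+FN)(TN+FP)(TN+FN))
Numerator = 348·237 − 198·105 = 61686
Denominator = √(546·453·435·342) = √36796474260 = 191824.0711
MCC = 61686 / 191824.0711 = 0.322

0.322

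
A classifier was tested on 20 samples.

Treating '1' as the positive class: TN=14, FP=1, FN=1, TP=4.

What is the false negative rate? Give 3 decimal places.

0.200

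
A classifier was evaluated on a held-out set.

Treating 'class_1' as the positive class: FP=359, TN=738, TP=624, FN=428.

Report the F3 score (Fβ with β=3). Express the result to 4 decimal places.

Fβ = (1+β²)·TP / ((1+β²)·TP + β²·FN + FP), with β²=9
= 10·624 / (10·624 + 9·428 + 359) = 0.5971

0.5971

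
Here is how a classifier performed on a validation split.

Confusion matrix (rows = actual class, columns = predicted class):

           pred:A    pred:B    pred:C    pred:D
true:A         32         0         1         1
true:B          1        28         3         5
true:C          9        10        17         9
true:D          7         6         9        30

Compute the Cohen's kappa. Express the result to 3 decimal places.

Observed agreement pₒ = trace/N = 107/168 = 0.6369
Expected agreement pₑ = Σ (rowᵢ·colᵢ)/N² = (34·49 + 37·44 + 45·30 + 52·45)/168² = 0.2474
κ = (pₒ − pₑ)/(1 − pₑ) = (0.6369 − 0.2474)/(1 − 0.2474) = 0.518

0.518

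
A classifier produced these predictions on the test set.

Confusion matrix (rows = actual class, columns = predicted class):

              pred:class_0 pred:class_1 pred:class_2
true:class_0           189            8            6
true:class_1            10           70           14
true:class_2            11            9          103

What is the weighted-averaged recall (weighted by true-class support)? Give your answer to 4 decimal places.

0.8619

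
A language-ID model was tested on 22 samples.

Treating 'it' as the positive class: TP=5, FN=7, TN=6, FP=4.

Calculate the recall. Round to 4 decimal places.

Recall = TP/(TP+FN) = 5/(5+7) = 5/12 = 0.4167

0.4167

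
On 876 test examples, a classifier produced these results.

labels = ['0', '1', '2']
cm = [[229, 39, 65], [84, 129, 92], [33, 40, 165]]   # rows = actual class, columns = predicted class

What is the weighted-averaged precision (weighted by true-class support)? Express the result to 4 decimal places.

Per-class precision (TP/(TP+FP)):
  0: TP=229, FP=84+33=117 → 229/346 = 0.66185
  1: TP=129, FP=39+40=79 → 129/208 = 0.62019
  2: TP=165, FP=65+92=157 → 165/322 = 0.51242
Weighted-precision = Σ (supportᵢ/N)·precisionᵢ with N=876: (333/876)·0.66185 + (305/876)·0.62019 + (238/876)·0.51242 = 0.6067

0.6067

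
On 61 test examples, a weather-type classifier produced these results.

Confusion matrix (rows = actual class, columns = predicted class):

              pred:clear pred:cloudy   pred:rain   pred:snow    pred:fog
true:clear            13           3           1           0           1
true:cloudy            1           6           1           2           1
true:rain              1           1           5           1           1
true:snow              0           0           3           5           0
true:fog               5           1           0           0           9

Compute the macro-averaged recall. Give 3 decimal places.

0.610

Per-class recall (TP/(TP+FN)):
  clear: TP=13, FN=3+1+0+1=5 → 13/18 = 0.7222
  cloudy: TP=6, FN=1+1+2+1=5 → 6/11 = 0.5455
  rain: TP=5, FN=1+1+1+1=4 → 5/9 = 0.5556
  snow: TP=5, FN=0+0+3+0=3 → 5/8 = 0.6250
  fog: TP=9, FN=5+1+0+0=6 → 9/15 = 0.6000
Macro-recall = mean = (0.7222 + 0.5455 + 0.5556 + 0.6250 + 0.6000) / 5 = 0.610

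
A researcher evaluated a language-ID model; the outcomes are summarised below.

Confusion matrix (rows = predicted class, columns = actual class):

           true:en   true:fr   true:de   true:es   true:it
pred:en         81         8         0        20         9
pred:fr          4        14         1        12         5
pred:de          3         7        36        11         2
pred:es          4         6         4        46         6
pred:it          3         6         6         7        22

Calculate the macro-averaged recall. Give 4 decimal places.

0.5878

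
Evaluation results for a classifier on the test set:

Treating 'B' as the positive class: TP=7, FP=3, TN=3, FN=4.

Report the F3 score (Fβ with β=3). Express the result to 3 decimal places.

0.642

Fβ = (1+β²)·TP / ((1+β²)·TP + β²·FN + FP), with β²=9
= 10·7 / (10·7 + 9·4 + 3) = 0.642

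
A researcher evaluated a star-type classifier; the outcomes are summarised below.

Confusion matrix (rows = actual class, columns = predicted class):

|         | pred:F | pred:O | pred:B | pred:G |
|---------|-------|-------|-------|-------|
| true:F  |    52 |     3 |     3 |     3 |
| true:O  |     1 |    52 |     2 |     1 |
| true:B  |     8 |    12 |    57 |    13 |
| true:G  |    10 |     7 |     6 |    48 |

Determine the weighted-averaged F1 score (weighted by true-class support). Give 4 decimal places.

Per-class F1 score (2·TP/(2·TP+FP+FN)):
  F: TP=52, FP=1+8+10=19, FN=3+3+3=9 → 104/132 = 0.78788
  O: TP=52, FP=3+12+7=22, FN=1+2+1=4 → 104/130 = 0.80000
  B: TP=57, FP=3+2+6=11, FN=8+12+13=33 → 114/158 = 0.72152
  G: TP=48, FP=3+1+13=17, FN=10+7+6=23 → 96/136 = 0.70588
Weighted-F1 score = Σ (supportᵢ/N)·F1 scoreᵢ with N=278: (61/278)·0.78788 + (56/278)·0.80000 + (90/278)·0.72152 + (71/278)·0.70588 = 0.7479

0.7479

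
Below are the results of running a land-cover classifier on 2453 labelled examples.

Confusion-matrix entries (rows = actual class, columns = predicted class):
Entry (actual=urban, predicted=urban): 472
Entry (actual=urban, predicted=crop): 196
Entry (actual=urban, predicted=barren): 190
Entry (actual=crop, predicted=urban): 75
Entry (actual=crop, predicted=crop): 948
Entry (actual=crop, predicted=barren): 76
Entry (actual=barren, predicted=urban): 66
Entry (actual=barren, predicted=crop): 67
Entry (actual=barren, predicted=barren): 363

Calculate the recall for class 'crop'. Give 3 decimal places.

Take TP from the diagonal, FP from the rest of the 'crop' prediction marginal, FN from the rest of the 'crop' actual marginal.
recall = TP/(TP+FN).
crop: TP=948, FN=75+76=151 → 948/1099 = 0.8626

0.863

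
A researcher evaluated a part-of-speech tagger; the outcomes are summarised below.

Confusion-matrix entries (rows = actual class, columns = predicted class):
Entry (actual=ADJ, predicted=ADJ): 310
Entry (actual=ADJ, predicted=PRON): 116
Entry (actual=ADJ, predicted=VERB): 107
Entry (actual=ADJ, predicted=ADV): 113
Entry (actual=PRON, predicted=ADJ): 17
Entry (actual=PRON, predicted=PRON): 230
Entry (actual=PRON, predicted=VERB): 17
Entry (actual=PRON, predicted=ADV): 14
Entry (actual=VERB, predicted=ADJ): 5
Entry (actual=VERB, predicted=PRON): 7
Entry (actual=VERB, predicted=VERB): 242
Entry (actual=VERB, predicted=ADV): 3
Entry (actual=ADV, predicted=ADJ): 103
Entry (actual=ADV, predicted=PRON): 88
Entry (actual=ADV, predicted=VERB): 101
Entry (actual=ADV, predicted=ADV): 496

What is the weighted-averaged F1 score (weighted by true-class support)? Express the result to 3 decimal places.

Per-class F1 score (2·TP/(2·TP+FP+FN)):
  ADJ: TP=310, FP=17+5+103=125, FN=116+107+113=336 → 620/1081 = 0.5735
  PRON: TP=230, FP=116+7+88=211, FN=17+17+14=48 → 460/719 = 0.6398
  VERB: TP=242, FP=107+17+101=225, FN=5+7+3=15 → 484/724 = 0.6685
  ADV: TP=496, FP=113+14+3=130, FN=103+88+101=292 → 992/1414 = 0.7016
Weighted-F1 score = Σ (supportᵢ/N)·F1 scoreᵢ with N=1969: (646/1969)·0.5735 + (278/1969)·0.6398 + (257/1969)·0.6685 + (788/1969)·0.7016 = 0.647

0.647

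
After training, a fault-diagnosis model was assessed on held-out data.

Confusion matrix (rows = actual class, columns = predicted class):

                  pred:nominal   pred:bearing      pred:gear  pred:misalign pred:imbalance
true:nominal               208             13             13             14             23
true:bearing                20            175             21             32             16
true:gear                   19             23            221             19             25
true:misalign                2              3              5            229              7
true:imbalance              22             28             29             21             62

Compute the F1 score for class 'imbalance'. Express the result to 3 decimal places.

Treat 'imbalance' as positive and all other classes as negative.
F1 score = 2·TP/(2·TP+FP+FN).
imbalance: TP=62, FP=23+16+25+7=71, FN=22+28+29+21=100 → 124/295 = 0.4203

0.420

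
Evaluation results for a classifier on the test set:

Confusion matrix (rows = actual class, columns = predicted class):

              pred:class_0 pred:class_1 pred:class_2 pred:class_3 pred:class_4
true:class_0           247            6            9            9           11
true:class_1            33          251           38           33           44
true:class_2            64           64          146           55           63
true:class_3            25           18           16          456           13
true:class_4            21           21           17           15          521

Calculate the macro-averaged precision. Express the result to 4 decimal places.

Per-class precision (TP/(TP+FP)):
  class_0: TP=247, FP=33+64+25+21=143 → 247/390 = 0.63333
  class_1: TP=251, FP=6+64+18+21=109 → 251/360 = 0.69722
  class_2: TP=146, FP=9+38+16+17=80 → 146/226 = 0.64602
  class_3: TP=456, FP=9+33+55+15=112 → 456/568 = 0.80282
  class_4: TP=521, FP=11+44+63+13=131 → 521/652 = 0.79908
Macro-precision = mean = (0.63333 + 0.69722 + 0.64602 + 0.80282 + 0.79908) / 5 = 0.7157

0.7157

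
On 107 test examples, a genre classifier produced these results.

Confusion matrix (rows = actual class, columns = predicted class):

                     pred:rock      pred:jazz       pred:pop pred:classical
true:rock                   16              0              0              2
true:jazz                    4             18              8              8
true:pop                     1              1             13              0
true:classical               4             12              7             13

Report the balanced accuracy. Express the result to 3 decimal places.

0.648

Balanced accuracy = mean of per-class recall.
  rock: recall = 16/18 = 0.8889
  jazz: recall = 18/38 = 0.4737
  pop: recall = 13/15 = 0.8667
  classical: recall = 13/36 = 0.3611
Mean = (0.8889 + 0.4737 + 0.8667 + 0.3611) / 4 = 0.648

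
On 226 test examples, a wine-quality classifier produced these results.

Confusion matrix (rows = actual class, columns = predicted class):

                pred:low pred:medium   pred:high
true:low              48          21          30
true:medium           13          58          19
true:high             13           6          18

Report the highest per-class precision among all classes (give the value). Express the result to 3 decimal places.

Per-class precision (TP/(TP+FP)):
  low: TP=48, FP=13+13=26 → 48/74 = 0.6486
  medium: TP=58, FP=21+6=27 → 58/85 = 0.6824
  high: TP=18, FP=30+19=49 → 18/67 = 0.2687
Highest is class 'medium' with precision = 0.682.

0.682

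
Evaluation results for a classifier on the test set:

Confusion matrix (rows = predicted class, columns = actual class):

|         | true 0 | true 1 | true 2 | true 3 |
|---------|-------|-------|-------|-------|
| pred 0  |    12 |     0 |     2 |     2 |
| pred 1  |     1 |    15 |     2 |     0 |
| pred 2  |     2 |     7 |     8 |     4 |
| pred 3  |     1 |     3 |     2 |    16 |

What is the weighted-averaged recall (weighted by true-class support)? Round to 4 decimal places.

Per-class recall (TP/(TP+FN)):
  0: TP=12, FN=1+2+1=4 → 12/16 = 0.75000
  1: TP=15, FN=0+7+3=10 → 15/25 = 0.60000
  2: TP=8, FN=2+2+2=6 → 8/14 = 0.57143
  3: TP=16, FN=2+0+4=6 → 16/22 = 0.72727
Weighted-recall = Σ (supportᵢ/N)·recallᵢ with N=77: (16/77)·0.75000 + (25/77)·0.60000 + (14/77)·0.57143 + (22/77)·0.72727 = 0.6623

0.6623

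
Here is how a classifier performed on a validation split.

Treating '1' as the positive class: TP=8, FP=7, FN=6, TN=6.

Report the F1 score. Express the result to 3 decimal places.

Precision = TP/(TP+FP) = 8/15 = 0.5333
Recall = TP/(TP+FN) = 8/14 = 0.5714
F1 = 2·TP/(2·TP+FP+FN) = 16/29 = 0.552

0.552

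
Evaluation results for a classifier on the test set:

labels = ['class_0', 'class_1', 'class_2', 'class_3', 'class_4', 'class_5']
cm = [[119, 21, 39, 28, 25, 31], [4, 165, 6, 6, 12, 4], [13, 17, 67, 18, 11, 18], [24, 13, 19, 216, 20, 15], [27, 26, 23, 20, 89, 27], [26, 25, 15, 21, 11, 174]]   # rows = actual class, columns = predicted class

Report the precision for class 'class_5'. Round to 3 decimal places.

0.647

Take TP from the diagonal, FP from the rest of the 'class_5' prediction marginal, FN from the rest of the 'class_5' actual marginal.
precision = TP/(TP+FP).
class_5: TP=174, FP=31+4+18+15+27=95 → 174/269 = 0.6468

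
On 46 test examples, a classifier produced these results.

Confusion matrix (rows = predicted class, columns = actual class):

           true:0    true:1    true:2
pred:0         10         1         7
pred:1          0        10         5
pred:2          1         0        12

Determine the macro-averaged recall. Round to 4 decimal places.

Per-class recall (TP/(TP+FN)):
  0: TP=10, FN=0+1=1 → 10/11 = 0.90909
  1: TP=10, FN=1+0=1 → 10/11 = 0.90909
  2: TP=12, FN=7+5=12 → 12/24 = 0.50000
Macro-recall = mean = (0.90909 + 0.90909 + 0.50000) / 3 = 0.7727

0.7727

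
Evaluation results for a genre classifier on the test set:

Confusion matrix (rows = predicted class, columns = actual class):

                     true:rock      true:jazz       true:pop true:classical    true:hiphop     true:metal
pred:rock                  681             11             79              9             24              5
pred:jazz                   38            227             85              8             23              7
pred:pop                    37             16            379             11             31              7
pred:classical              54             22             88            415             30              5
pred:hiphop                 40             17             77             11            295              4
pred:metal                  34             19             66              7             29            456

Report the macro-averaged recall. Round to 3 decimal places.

Per-class recall (TP/(TP+FN)):
  rock: TP=681, FN=38+37+54+40+34=203 → 681/884 = 0.7704
  jazz: TP=227, FN=11+16+22+17+19=85 → 227/312 = 0.7276
  pop: TP=379, FN=79+85+88+77+66=395 → 379/774 = 0.4897
  classical: TP=415, FN=9+8+11+11+7=46 → 415/461 = 0.9002
  hiphop: TP=295, FN=24+23+31+30+29=137 → 295/432 = 0.6829
  metal: TP=456, FN=5+7+7+5+4=28 → 456/484 = 0.9421
Macro-recall = mean = (0.7704 + 0.7276 + 0.4897 + 0.9002 + 0.6829 + 0.9421) / 6 = 0.752

0.752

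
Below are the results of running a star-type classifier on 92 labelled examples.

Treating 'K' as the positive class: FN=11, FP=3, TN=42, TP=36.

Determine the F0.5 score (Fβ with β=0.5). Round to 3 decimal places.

Fβ = (1+β²)·TP / ((1+β²)·TP + β²·FN + FP), with β²=1/4
= 1.25·36 / (1.25·36 + 0.25·11 + 3) = 0.887

0.887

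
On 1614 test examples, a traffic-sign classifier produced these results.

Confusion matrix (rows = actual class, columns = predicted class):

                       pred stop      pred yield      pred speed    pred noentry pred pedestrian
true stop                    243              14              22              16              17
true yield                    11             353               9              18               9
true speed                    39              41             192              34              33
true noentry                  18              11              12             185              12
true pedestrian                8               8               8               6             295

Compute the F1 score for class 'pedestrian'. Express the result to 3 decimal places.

F1 score = 2·TP/(2·TP+FP+FN).
pedestrian: TP=295, FP=17+9+33+12=71, FN=8+8+8+6=30 → 590/691 = 0.8538

0.854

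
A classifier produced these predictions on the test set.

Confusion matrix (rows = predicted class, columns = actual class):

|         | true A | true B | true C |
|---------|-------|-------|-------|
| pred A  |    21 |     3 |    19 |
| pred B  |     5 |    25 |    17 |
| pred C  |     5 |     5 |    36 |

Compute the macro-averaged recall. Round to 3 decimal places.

Per-class recall (TP/(TP+FN)):
  A: TP=21, FN=5+5=10 → 21/31 = 0.6774
  B: TP=25, FN=3+5=8 → 25/33 = 0.7576
  C: TP=36, FN=19+17=36 → 36/72 = 0.5000
Macro-recall = mean = (0.6774 + 0.7576 + 0.5000) / 3 = 0.645

0.645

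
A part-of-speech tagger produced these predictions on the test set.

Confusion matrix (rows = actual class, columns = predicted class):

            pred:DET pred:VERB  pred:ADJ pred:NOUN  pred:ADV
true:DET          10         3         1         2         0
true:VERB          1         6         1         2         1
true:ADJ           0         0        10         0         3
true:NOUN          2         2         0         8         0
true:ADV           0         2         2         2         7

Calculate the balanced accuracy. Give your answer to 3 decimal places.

0.629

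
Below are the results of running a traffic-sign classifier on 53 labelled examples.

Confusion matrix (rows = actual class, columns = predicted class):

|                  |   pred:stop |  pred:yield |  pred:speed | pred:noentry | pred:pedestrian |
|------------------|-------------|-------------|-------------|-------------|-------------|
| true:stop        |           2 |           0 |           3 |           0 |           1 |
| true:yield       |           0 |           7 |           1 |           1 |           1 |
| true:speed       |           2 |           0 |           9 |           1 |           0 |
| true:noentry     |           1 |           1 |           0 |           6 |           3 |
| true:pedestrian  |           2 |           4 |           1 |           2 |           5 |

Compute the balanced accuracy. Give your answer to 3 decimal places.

Balanced accuracy = mean of per-class recall.
  stop: recall = 2/6 = 0.3333
  yield: recall = 7/10 = 0.7000
  speed: recall = 9/12 = 0.7500
  noentry: recall = 6/11 = 0.5455
  pedestrian: recall = 5/14 = 0.3571
Mean = (0.3333 + 0.7000 + 0.7500 + 0.5455 + 0.3571) / 5 = 0.537

0.537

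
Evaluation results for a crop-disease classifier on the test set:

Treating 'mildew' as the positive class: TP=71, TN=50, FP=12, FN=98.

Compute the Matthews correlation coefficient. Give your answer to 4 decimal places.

0.2093

MCC = (TP·TN − FP·FN) / √((TP+FP)(TP+FN)(TN+FP)(TN+FN))
Numerator = 71·50 − 12·98 = 2374
Denominator = √(83·169·62·148) = √128711752 = 11345.1202
MCC = 2374 / 11345.1202 = 0.2093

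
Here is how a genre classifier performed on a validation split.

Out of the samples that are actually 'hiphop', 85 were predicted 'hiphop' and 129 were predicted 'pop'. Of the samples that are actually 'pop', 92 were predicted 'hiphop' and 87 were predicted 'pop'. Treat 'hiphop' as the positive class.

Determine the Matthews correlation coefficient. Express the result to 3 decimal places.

-0.117

MCC = (TP·TN − FP·FN) / √((TP+FP)(TP+FN)(TN+FP)(TN+FN))
Numerator = 85·87 − 92·129 = -4473
Denominator = √(177·214·179·216) = √1464514992 = 38268.9821
MCC = -4473 / 38268.9821 = -0.117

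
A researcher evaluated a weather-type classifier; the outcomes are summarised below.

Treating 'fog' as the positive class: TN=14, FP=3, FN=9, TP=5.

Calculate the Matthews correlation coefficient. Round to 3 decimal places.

0.205

MCC = (TP·TN − FP·FN) / √((TP+FP)(TP+FN)(TN+FP)(TN+FN))
Numerator = 5·14 − 3·9 = 43
Denominator = √(8·14·17·23) = √43792 = 209.2654
MCC = 43 / 209.2654 = 0.205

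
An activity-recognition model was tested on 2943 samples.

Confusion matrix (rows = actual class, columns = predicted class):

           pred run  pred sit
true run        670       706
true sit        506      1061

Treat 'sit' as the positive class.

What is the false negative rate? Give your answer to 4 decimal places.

FNR = FN/(FN+TP) = 506/(506+1061) = 0.3229

0.3229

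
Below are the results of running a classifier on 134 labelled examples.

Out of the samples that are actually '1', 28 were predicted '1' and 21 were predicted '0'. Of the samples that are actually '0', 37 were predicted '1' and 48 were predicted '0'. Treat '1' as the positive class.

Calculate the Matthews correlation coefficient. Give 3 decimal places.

0.131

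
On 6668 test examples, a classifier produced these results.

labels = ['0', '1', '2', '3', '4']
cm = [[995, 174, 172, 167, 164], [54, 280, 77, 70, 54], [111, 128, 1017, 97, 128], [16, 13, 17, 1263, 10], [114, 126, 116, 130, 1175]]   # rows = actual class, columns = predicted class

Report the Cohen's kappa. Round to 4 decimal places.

Observed agreement pₒ = trace/N = 4730/6668 = 0.70936
Expected agreement pₑ = Σ (rowᵢ·colᵢ)/N² = (1672·1290 + 535·721 + 1481·1399 + 1319·1727 + 1661·1531)/6668² = 0.21221
κ = (pₒ − pₑ)/(1 − pₑ) = (0.70936 − 0.21221)/(1 − 0.21221) = 0.6311

0.6311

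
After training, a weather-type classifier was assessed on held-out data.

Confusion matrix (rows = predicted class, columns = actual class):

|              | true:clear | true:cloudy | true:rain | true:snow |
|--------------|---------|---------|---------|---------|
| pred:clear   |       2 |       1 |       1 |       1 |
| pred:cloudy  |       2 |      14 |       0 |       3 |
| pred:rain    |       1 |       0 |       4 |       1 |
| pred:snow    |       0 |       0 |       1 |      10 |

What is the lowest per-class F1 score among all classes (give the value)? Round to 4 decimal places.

0.4000

Per-class F1 score (2·TP/(2·TP+FP+FN)):
  clear: TP=2, FP=1+1+1=3, FN=2+1+0=3 → 4/10 = 0.40000
  cloudy: TP=14, FP=2+0+3=5, FN=1+0+0=1 → 28/34 = 0.82353
  rain: TP=4, FP=1+0+1=2, FN=1+0+1=2 → 8/12 = 0.66667
  snow: TP=10, FP=0+0+1=1, FN=1+3+1=5 → 20/26 = 0.76923
Lowest is class 'clear' with F1 score = 0.4000.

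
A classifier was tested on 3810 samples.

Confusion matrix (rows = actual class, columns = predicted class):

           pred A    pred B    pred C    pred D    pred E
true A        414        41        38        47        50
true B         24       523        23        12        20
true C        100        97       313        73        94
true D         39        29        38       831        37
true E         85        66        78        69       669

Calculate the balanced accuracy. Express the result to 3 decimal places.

0.716

Balanced accuracy = mean of per-class recall.
  A: recall = 414/590 = 0.7017
  B: recall = 523/602 = 0.8688
  C: recall = 313/677 = 0.4623
  D: recall = 831/974 = 0.8532
  E: recall = 669/967 = 0.6918
Mean = (0.7017 + 0.8688 + 0.4623 + 0.8532 + 0.6918) / 5 = 0.716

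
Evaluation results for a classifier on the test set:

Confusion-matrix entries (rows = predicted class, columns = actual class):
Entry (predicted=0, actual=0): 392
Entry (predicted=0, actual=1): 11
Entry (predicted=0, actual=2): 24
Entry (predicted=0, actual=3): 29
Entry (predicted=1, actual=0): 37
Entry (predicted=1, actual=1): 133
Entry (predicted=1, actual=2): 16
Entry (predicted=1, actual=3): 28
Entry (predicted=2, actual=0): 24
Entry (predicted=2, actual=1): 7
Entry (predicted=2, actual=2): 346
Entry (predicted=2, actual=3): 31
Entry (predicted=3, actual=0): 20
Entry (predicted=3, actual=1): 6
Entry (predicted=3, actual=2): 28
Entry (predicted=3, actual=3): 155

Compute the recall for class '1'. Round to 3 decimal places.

Treat '1' as positive and all other classes as negative.
recall = TP/(TP+FN).
1: TP=133, FN=11+7+6=24 → 133/157 = 0.8471

0.847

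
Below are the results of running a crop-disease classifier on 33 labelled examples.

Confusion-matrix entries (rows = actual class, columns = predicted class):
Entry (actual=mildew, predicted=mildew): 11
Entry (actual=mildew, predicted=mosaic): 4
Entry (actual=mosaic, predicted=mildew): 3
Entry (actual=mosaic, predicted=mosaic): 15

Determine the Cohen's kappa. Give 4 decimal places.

Observed agreement pₒ = trace/N = 26/33 = 0.78788
Expected agreement pₑ = Σ (rowᵢ·colᵢ)/N² = (15·14 + 18·19)/33² = 0.50689
κ = (pₒ − pₑ)/(1 − pₑ) = (0.78788 − 0.50689)/(1 − 0.50689) = 0.5698

0.5698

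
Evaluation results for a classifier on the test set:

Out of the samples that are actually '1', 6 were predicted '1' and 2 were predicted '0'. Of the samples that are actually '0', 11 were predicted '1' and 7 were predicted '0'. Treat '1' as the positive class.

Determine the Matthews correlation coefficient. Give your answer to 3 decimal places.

0.135

MCC = (TP·TN − FP·FN) / √((TP+FP)(TP+FN)(TN+FP)(TN+FN))
Numerator = 6·7 − 11·2 = 20
Denominator = √(17·8·18·9) = √22032 = 148.4318
MCC = 20 / 148.4318 = 0.135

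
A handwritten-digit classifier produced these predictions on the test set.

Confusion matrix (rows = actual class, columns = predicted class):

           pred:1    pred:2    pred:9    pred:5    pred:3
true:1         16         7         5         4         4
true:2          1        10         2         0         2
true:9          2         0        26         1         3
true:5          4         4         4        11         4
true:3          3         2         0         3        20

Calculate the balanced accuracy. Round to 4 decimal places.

Balanced accuracy = mean of per-class recall.
  1: recall = 16/36 = 0.44444
  2: recall = 10/15 = 0.66667
  9: recall = 26/32 = 0.81250
  5: recall = 11/27 = 0.40741
  3: recall = 20/28 = 0.71429
Mean = (0.44444 + 0.66667 + 0.81250 + 0.40741 + 0.71429) / 5 = 0.6091

0.6091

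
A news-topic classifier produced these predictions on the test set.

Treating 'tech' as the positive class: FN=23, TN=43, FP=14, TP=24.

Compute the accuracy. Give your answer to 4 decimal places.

Accuracy = (TP+TN)/N = (24+43)/104 = 0.6442

0.6442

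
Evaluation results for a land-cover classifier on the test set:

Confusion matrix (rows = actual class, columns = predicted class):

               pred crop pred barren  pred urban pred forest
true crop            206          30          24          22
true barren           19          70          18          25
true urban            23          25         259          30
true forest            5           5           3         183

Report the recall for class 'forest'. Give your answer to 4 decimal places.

0.9337

One-vs-rest for 'forest': TP = diagonal; FP = other classes predicted 'forest'; FN = 'forest' predicted as other.
recall = TP/(TP+FN).
forest: TP=183, FN=5+5+3=13 → 183/196 = 0.93367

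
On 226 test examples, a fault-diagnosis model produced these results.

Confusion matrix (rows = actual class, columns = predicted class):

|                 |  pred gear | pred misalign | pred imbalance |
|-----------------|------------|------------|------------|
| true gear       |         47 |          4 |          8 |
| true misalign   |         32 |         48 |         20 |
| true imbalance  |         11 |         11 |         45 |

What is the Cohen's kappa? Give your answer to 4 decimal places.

Observed agreement pₒ = trace/N = 140/226 = 0.61947
Expected agreement pₑ = Σ (rowᵢ·colᵢ)/N² = (59·90 + 100·63 + 67·73)/226² = 0.32307
κ = (pₒ − pₑ)/(1 − pₑ) = (0.61947 − 0.32307)/(1 − 0.32307) = 0.4379

0.4379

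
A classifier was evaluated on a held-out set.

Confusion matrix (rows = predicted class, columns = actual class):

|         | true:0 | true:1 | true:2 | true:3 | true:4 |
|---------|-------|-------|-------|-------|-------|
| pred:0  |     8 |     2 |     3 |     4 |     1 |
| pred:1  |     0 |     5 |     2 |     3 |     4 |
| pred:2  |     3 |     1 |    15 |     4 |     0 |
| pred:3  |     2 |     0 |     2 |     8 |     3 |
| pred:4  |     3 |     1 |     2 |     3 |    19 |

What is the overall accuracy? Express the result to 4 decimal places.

0.5612

Accuracy = trace / total = (8+5+15+8+19=55) / 98 = 55/98 = 0.5612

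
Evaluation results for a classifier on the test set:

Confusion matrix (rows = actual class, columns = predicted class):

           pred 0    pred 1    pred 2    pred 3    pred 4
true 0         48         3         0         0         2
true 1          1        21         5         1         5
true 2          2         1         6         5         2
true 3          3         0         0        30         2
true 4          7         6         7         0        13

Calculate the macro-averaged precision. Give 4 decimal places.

0.6345

Per-class precision (TP/(TP+FP)):
  0: TP=48, FP=1+2+3+7=13 → 48/61 = 0.78689
  1: TP=21, FP=3+1+0+6=10 → 21/31 = 0.67742
  2: TP=6, FP=0+5+0+7=12 → 6/18 = 0.33333
  3: TP=30, FP=0+1+5+0=6 → 30/36 = 0.83333
  4: TP=13, FP=2+5+2+2=11 → 13/24 = 0.54167
Macro-precision = mean = (0.78689 + 0.67742 + 0.33333 + 0.83333 + 0.54167) / 5 = 0.6345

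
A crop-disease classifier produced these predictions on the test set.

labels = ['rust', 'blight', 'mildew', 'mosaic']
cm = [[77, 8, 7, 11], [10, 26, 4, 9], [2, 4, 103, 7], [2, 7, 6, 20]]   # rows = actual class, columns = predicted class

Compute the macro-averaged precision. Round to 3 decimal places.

Per-class precision (TP/(TP+FP)):
  rust: TP=77, FP=10+2+2=14 → 77/91 = 0.8462
  blight: TP=26, FP=8+4+7=19 → 26/45 = 0.5778
  mildew: TP=103, FP=7+4+6=17 → 103/120 = 0.8583
  mosaic: TP=20, FP=11+9+7=27 → 20/47 = 0.4255
Macro-precision = mean = (0.8462 + 0.5778 + 0.8583 + 0.4255) / 4 = 0.677

0.677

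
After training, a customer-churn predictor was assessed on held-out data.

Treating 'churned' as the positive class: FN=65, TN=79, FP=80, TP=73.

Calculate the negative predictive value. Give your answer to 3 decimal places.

0.549

NPV = TN/(TN+FN) = 79/(79+65) = 0.549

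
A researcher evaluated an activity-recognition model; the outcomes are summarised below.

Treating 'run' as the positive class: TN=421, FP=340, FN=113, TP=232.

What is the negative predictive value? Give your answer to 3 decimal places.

NPV = TN/(TN+FN) = 421/(421+113) = 0.788

0.788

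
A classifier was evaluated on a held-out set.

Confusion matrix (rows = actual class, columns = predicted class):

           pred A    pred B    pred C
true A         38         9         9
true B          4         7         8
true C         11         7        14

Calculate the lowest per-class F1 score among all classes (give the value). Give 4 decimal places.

0.3333

Per-class F1 score (2·TP/(2·TP+FP+FN)):
  A: TP=38, FP=4+11=15, FN=9+9=18 → 76/109 = 0.69725
  B: TP=7, FP=9+7=16, FN=4+8=12 → 14/42 = 0.33333
  C: TP=14, FP=9+8=17, FN=11+7=18 → 28/63 = 0.44444
Lowest is class 'B' with F1 score = 0.3333.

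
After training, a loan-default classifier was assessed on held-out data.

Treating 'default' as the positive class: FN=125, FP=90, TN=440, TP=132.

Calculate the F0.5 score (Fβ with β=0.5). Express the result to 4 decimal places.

0.5764

Fβ = (1+β²)·TP / ((1+β²)·TP + β²·FN + FP), with β²=1/4
= 1.25·132 / (1.25·132 + 0.25·125 + 90) = 0.5764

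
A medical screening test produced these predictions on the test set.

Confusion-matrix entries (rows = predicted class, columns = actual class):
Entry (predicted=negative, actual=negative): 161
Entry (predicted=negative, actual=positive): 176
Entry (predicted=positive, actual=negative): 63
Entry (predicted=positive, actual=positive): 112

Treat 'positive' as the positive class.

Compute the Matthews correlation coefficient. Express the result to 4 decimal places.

0.1126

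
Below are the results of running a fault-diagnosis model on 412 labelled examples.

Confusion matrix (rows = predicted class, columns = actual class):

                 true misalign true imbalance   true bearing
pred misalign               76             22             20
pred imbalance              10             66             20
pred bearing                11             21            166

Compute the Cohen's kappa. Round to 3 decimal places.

0.600

Observed agreement pₒ = trace/N = 308/412 = 0.7476
Expected agreement pₑ = Σ (rowᵢ·colᵢ)/N² = (97·118 + 109·96 + 206·198)/412² = 0.3694
κ = (pₒ − pₑ)/(1 − pₑ) = (0.7476 − 0.3694)/(1 − 0.3694) = 0.600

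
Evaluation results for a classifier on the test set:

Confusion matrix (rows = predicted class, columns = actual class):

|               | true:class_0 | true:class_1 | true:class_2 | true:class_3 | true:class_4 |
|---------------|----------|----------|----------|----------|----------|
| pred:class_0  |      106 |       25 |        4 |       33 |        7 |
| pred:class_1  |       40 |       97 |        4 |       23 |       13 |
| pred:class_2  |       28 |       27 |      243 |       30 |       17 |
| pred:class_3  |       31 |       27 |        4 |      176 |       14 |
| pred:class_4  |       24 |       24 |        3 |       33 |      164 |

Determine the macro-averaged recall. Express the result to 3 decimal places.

0.650

Per-class recall (TP/(TP+FN)):
  class_0: TP=106, FN=40+28+31+24=123 → 106/229 = 0.4629
  class_1: TP=97, FN=25+27+27+24=103 → 97/200 = 0.4850
  class_2: TP=243, FN=4+4+4+3=15 → 243/258 = 0.9419
  class_3: TP=176, FN=33+23+30+33=119 → 176/295 = 0.5966
  class_4: TP=164, FN=7+13+17+14=51 → 164/215 = 0.7628
Macro-recall = mean = (0.4629 + 0.4850 + 0.9419 + 0.5966 + 0.7628) / 5 = 0.650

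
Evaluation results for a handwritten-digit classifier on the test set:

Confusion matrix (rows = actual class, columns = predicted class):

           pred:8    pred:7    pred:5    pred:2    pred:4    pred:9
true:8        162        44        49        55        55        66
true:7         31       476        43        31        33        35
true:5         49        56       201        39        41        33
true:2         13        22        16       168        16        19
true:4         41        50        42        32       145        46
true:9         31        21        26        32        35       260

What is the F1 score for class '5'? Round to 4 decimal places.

Take TP from the diagonal, FP from the rest of the '5' prediction marginal, FN from the rest of the '5' actual marginal.
F1 score = 2·TP/(2·TP+FP+FN).
5: TP=201, FP=49+43+16+42+26=176, FN=49+56+39+41+33=218 → 402/796 = 0.50503

0.5050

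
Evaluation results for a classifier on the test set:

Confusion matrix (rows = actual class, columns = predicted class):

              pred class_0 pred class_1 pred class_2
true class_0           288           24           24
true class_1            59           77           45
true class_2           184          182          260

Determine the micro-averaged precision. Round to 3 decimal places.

Micro-averaging pools counts across classes: ΣTP=625, ΣFP=518, ΣFN=518.
Micro-precision = TP/(TP+FP) on pooled counts = 0.547 (equals overall accuracy in single-label multiclass).

0.547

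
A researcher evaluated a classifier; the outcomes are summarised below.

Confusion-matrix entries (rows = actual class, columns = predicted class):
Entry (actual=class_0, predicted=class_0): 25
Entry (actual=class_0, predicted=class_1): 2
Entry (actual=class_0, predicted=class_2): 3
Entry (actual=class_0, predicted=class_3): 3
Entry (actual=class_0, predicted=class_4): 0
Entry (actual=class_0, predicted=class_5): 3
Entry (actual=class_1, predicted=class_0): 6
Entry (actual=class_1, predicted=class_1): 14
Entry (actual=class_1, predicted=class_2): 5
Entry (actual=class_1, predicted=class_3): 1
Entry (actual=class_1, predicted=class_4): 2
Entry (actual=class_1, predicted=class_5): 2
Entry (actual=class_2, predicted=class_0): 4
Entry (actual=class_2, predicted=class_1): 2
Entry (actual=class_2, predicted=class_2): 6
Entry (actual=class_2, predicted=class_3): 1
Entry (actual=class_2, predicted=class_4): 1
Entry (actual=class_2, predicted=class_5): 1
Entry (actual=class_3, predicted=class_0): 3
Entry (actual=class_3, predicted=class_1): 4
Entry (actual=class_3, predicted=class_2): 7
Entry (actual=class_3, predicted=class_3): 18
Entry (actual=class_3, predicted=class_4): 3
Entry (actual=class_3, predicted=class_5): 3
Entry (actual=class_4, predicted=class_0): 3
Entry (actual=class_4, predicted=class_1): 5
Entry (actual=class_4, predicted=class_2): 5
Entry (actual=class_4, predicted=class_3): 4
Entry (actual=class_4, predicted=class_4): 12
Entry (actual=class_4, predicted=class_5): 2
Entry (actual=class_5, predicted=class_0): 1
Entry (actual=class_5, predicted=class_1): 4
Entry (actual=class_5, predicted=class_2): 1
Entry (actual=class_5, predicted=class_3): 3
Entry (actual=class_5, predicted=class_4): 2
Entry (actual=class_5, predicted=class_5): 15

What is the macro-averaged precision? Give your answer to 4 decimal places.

0.5077

Per-class precision (TP/(TP+FP)):
  class_0: TP=25, FP=6+4+3+3+1=17 → 25/42 = 0.59524
  class_1: TP=14, FP=2+2+4+5+4=17 → 14/31 = 0.45161
  class_2: TP=6, FP=3+5+7+5+1=21 → 6/27 = 0.22222
  class_3: TP=18, FP=3+1+1+4+3=12 → 18/30 = 0.60000
  class_4: TP=12, FP=0+2+1+3+2=8 → 12/20 = 0.60000
  class_5: TP=15, FP=3+2+1+3+2=11 → 15/26 = 0.57692
Macro-precision = mean = (0.59524 + 0.45161 + 0.22222 + 0.60000 + 0.60000 + 0.57692) / 6 = 0.5077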